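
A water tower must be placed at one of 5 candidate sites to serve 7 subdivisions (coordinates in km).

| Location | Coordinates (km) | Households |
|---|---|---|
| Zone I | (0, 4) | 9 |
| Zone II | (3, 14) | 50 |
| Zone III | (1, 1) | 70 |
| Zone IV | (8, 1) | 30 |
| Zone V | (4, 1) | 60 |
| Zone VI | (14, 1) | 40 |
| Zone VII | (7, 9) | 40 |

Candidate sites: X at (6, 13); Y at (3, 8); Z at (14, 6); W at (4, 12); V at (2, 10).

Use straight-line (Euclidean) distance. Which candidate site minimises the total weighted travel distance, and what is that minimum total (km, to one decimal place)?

Total weighted distance at each candidate:
  X (6, 13): total = 3002.2
  Y (3, 8): total = 2223.4
  Z (14, 6): total = 3192.1
  W (4, 12): total = 2765.9
  V (2, 10): total = 2578.6
Minimum is at Y with total 2223.4 km.

Y, total 2223.4 km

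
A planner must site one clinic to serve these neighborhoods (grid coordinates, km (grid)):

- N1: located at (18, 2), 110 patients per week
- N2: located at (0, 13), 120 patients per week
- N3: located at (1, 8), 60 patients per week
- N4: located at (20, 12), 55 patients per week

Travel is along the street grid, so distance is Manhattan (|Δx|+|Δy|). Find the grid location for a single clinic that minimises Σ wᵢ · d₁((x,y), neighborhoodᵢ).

Manhattan distance separates: Σwᵢ(|x−xᵢ|+|y−yᵢ|) = Σwᵢ|x−xᵢ| + Σwᵢ|y−yᵢ|, so x and y are optimised independently as 1-D weighted medians.
Total weight W = 345; half = 172.5.
x-coordinate, sorted with cumulative weight:
  x=0 (N2, w=120) cum 120
  x=1 (N3, w=60) cum 180  ← median
  x=18 (N1, w=110) cum 290
  x=20 (N4, w=55) cum 345
⇒ x* = 1
y-coordinate, sorted with cumulative weight:
  y=2 (N1, w=110) cum 110
  y=8 (N3, w=60) cum 170
  y=12 (N4, w=55) cum 225  ← median
  y=13 (N2, w=120) cum 345
⇒ y* = 12

(1, 12)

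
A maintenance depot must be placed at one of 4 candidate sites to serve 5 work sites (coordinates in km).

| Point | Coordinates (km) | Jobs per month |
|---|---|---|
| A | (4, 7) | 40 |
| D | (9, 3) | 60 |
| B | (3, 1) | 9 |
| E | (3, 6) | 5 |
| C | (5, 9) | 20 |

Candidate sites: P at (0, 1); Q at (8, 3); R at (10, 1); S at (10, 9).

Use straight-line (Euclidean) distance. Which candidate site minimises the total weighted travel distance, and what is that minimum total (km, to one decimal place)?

Q, total 498.1 km

Total weighted distance at each candidate:
  P (0, 1): total = 1086.5
  Q (8, 3): total = 498.1
  R (10, 1): total = 768.3
  S (10, 9): total = 851.7
Minimum is at Q with total 498.1 km.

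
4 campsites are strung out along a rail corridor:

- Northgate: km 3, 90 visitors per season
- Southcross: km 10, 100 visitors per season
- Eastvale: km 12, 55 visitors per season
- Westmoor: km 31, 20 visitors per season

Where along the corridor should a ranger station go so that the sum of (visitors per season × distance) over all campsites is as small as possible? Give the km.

For a sum of weighted absolute distances on a line, the optimum is the weighted median (not the mean). Total weight W = 265; half-weight = 132.5.
Sort by position and accumulate weight:
  km 3 (Northgate, w=90) → cum 90
  km 10 (Southcross, w=100) → cum 190  ≥ 132.5 → median here
  km 12 (Eastvale, w=55) → cum 245
  km 31 (Westmoor, w=20) → cum 265
Optimal location: km 10.

x = 10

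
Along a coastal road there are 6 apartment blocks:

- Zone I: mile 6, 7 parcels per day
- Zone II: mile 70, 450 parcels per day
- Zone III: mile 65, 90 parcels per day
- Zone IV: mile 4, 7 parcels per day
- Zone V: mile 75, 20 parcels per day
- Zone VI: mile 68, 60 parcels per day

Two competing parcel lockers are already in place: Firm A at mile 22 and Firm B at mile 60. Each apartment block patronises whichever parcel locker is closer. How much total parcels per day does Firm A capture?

14

The indifferent point is the midpoint (22+60)/2 = 41; apartment blocks left of it (closer to Firm A at 22) go to Firm A, those right go to Firm B.
  Zone IV at 4 (w=7) → Firm A
  Zone I at 6 (w=7) → Firm A
  Zone III at 65 (w=90) → Firm B
  Zone VI at 68 (w=60) → Firm B
  Zone II at 70 (w=450) → Firm B
  Zone V at 75 (w=20) → Firm B
Firm A captures 14; Firm B captures 620.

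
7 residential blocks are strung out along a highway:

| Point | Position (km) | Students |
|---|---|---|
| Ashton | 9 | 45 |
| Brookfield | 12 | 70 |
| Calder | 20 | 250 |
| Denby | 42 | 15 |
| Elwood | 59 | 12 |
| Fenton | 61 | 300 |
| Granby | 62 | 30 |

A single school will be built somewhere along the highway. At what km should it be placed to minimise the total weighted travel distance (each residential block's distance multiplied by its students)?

x = 20

For a sum of weighted absolute distances on a line, the optimum is the weighted median (not the mean). Total weight W = 722; half-weight = 361.
Sort by position and accumulate weight:
  km 9 (Ashton, w=45) → cum 45
  km 12 (Brookfield, w=70) → cum 115
  km 20 (Calder, w=250) → cum 365  ≥ 361 → median here
  km 42 (Denby, w=15) → cum 380
  km 59 (Elwood, w=12) → cum 392
  km 61 (Fenton, w=300) → cum 692
  km 62 (Granby, w=30) → cum 722
Optimal location: km 20.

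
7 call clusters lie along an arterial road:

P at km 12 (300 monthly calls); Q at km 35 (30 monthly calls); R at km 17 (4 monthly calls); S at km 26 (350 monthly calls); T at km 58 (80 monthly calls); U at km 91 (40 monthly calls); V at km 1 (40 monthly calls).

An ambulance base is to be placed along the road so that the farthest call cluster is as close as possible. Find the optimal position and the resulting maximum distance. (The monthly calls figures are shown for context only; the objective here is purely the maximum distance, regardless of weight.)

location 46, max distance 45

The 1-center on a line is the midpoint of the two extreme points: leftmost at 1, rightmost at 91.
Optimal location = (1 + 91)/2 = 46; maximum distance = (91 − 1)/2 = 45.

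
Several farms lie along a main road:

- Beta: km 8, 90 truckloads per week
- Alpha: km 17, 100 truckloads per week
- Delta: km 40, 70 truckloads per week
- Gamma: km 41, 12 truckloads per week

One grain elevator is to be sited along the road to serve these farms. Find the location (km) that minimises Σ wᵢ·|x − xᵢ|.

For a sum of weighted absolute distances on a line, the optimum is the weighted median (not the mean). Total weight W = 272; half-weight = 136.
Sort by position and accumulate weight:
  km 8 (Beta, w=90) → cum 90
  km 17 (Alpha, w=100) → cum 190  ≥ 136 → median here
  km 40 (Delta, w=70) → cum 260
  km 41 (Gamma, w=12) → cum 272
Optimal location: km 17.

x = 17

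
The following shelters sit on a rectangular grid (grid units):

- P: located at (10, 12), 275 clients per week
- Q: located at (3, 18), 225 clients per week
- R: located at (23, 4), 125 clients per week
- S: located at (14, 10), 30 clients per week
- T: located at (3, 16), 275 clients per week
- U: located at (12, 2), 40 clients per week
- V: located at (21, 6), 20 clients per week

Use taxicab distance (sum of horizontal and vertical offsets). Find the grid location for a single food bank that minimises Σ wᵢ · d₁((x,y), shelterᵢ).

Manhattan distance separates: Σwᵢ(|x−xᵢ|+|y−yᵢ|) = Σwᵢ|x−xᵢ| + Σwᵢ|y−yᵢ|, so x and y are optimised independently as 1-D weighted medians.
Total weight W = 990; half = 495.
x-coordinate, sorted with cumulative weight:
  x=3 (Q, w=225) cum 225
  x=3 (T, w=275) cum 500  ← median
  x=10 (P, w=275) cum 775
  x=12 (U, w=40) cum 815
  x=14 (S, w=30) cum 845
  x=21 (V, w=20) cum 865
  x=23 (R, w=125) cum 990
⇒ x* = 3
y-coordinate, sorted with cumulative weight:
  y=2 (U, w=40) cum 40
  y=4 (R, w=125) cum 165
  y=6 (V, w=20) cum 185
  y=10 (S, w=30) cum 215
  y=12 (P, w=275) cum 490
  y=16 (T, w=275) cum 765  ← median
  y=18 (Q, w=225) cum 990
⇒ y* = 16

(3, 16)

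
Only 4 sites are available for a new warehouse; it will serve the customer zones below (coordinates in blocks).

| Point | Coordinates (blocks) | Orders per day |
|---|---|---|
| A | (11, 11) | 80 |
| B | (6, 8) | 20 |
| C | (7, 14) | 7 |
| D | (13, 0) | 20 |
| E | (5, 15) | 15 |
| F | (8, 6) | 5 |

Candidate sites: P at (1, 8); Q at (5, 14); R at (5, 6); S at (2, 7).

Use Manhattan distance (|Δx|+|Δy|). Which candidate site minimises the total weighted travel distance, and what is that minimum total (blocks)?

Q, total 1384 blocks

Total weighted distance at each candidate:
  P (1, 8): total = 1834
  Q (5, 14): total = 1384
  R (5, 6): total = 1440
  S (2, 7): total = 1784
Minimum is at Q with total 1384 blocks.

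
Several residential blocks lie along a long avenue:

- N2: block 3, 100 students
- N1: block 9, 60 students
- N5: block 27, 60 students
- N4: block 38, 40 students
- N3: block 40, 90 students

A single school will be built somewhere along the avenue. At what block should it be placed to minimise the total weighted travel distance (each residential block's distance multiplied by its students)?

x = 27

For a sum of weighted absolute distances on a line, the optimum is the weighted median (not the mean). Total weight W = 350; half-weight = 175.
Sort by position and accumulate weight:
  block 3 (N2, w=100) → cum 100
  block 9 (N1, w=60) → cum 160
  block 27 (N5, w=60) → cum 220  ≥ 175 → median here
  block 38 (N4, w=40) → cum 260
  block 40 (N3, w=90) → cum 350
Optimal location: block 27.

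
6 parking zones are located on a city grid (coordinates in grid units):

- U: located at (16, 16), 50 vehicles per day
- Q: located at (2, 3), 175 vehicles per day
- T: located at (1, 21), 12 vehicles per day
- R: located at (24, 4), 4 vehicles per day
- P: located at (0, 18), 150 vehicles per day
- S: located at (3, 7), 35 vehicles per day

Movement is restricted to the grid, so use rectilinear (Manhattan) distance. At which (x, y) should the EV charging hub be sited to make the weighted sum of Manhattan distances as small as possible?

Manhattan distance separates: Σwᵢ(|x−xᵢ|+|y−yᵢ|) = Σwᵢ|x−xᵢ| + Σwᵢ|y−yᵢ|, so x and y are optimised independently as 1-D weighted medians.
Total weight W = 426; half = 213.
x-coordinate, sorted with cumulative weight:
  x=0 (P, w=150) cum 150
  x=1 (T, w=12) cum 162
  x=2 (Q, w=175) cum 337  ← median
  x=3 (S, w=35) cum 372
  x=16 (U, w=50) cum 422
  x=24 (R, w=4) cum 426
⇒ x* = 2
y-coordinate, sorted with cumulative weight:
  y=3 (Q, w=175) cum 175
  y=4 (R, w=4) cum 179
  y=7 (S, w=35) cum 214  ← median
  y=16 (U, w=50) cum 264
  y=18 (P, w=150) cum 414
  y=21 (T, w=12) cum 426
⇒ y* = 7

(2, 7)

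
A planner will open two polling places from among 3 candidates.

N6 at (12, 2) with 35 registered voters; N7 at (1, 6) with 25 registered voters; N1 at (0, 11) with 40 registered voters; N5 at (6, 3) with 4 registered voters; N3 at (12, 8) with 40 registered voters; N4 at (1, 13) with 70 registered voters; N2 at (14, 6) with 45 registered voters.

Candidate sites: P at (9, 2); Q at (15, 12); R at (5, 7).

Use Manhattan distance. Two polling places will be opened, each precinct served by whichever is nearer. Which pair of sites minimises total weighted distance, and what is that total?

{P, R}, total 2031

Evaluate every pair (each demand assigned to the nearer of the two):
  {P, R}: total = 2031
  {Q, R}: total = 2220
  {P, Q}: total = 2706
Best pair: {P, R} with total 2031.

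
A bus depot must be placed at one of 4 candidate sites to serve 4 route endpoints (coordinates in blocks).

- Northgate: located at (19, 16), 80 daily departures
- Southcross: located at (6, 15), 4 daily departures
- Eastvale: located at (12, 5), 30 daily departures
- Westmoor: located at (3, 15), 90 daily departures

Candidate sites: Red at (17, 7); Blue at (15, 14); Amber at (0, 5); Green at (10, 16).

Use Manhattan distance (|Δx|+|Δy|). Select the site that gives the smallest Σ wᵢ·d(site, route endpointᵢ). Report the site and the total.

Total weighted distance at each candidate:
  Red (17, 7): total = 3146
  Blue (15, 14): total = 2050
  Amber (0, 5): total = 3994
  Green (10, 16): total = 1850
Minimum is at Green with total 1850 blocks.

Green, total 1850 blocks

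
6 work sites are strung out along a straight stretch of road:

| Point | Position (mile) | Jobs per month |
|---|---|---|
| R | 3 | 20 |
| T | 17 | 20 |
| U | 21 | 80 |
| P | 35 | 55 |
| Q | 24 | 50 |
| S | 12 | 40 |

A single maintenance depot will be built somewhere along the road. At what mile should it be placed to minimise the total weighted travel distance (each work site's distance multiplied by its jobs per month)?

For a sum of weighted absolute distances on a line, the optimum is the weighted median (not the mean). Total weight W = 265; half-weight = 132.5.
Sort by position and accumulate weight:
  mile 3 (R, w=20) → cum 20
  mile 12 (S, w=40) → cum 60
  mile 17 (T, w=20) → cum 80
  mile 21 (U, w=80) → cum 160  ≥ 132.5 → median here
  mile 24 (Q, w=50) → cum 210
  mile 35 (P, w=55) → cum 265
Optimal location: mile 21.

x = 21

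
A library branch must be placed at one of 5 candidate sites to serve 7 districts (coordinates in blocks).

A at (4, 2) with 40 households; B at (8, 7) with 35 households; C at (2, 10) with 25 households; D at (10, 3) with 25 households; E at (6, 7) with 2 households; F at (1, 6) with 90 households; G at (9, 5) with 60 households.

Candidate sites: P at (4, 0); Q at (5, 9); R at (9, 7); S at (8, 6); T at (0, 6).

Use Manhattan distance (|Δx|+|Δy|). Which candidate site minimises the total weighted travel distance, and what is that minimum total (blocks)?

Total weighted distance at each candidate:
  P (4, 0): total = 2418
  Q (5, 9): total = 1986
  R (9, 7): total = 1746
  S (8, 6): total = 1486
  T (0, 6): total = 1814
Minimum is at S with total 1486 blocks.

S, total 1486 blocks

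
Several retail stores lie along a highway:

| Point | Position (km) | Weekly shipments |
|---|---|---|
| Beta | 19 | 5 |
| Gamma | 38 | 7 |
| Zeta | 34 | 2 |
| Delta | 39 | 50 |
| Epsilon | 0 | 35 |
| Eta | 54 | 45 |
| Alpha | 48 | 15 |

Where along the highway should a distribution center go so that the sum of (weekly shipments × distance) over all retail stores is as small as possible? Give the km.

For a sum of weighted absolute distances on a line, the optimum is the weighted median (not the mean). Total weight W = 159; half-weight = 79.5.
Sort by position and accumulate weight:
  km 0 (Epsilon, w=35) → cum 35
  km 19 (Beta, w=5) → cum 40
  km 34 (Zeta, w=2) → cum 42
  km 38 (Gamma, w=7) → cum 49
  km 39 (Delta, w=50) → cum 99  ≥ 79.5 → median here
  km 48 (Alpha, w=15) → cum 114
  km 54 (Eta, w=45) → cum 159
Optimal location: km 39.

x = 39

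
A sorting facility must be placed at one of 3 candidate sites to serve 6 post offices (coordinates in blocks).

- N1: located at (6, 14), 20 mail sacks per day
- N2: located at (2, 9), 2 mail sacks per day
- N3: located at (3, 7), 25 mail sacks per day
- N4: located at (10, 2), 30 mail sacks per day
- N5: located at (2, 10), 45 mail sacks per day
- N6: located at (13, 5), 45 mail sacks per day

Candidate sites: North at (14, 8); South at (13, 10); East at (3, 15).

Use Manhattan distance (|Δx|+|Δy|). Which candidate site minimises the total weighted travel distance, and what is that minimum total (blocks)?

Total weighted distance at each candidate:
  North (14, 8): total = 1716
  South (13, 10): total = 1619
  East (3, 15): total = 2064
Minimum is at South with total 1619 blocks.

South, total 1619 blocks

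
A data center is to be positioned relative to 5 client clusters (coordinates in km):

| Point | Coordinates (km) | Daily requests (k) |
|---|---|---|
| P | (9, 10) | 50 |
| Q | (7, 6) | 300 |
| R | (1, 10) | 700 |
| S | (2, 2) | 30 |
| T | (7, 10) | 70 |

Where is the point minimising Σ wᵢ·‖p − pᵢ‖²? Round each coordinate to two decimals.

The minimiser of Σwᵢ‖p−pᵢ‖² is the weighted centroid p* = (Σwᵢpᵢ)/(Σwᵢ).
Σwᵢ = 1150.
Σwᵢxᵢ = 50·9 + 300·7 + 700·1 + 30·2 + 70·7 = 3800.
Σwᵢyᵢ = 50·10 + 300·6 + 700·10 + 30·2 + 70·10 = 10060.
x* = 3800/1150 = 3.30, y* = 10060/1150 = 8.75.

(3.30, 8.75)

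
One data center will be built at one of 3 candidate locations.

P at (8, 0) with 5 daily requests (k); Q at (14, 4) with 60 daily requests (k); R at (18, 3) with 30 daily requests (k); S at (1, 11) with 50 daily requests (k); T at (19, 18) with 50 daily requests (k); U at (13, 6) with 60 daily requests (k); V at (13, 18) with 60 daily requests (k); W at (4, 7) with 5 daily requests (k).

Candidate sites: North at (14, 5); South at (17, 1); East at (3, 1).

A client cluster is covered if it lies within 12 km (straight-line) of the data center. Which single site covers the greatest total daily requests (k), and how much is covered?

East, covering 180

Coverage radius r = 12 km; a point is covered iff (Δx)²+(Δy)² ≤ 12² = 144.
  North (14, 5): covers {P, Q, R, U, W} → 160
  South (17, 1): covers {P, Q, R, U} → 155
  East (3, 1): covers {P, Q, S, U, W} → 180
Maximum coverage at East: 180 daily requests (k).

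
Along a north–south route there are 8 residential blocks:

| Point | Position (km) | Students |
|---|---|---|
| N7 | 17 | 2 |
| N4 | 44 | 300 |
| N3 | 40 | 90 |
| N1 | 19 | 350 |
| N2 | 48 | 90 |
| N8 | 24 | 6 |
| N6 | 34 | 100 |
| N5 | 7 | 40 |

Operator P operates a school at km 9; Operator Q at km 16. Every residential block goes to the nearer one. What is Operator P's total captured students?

The indifferent point is the midpoint (9+16)/2 = 12.5; residential blocks left of it (closer to Operator P at 9) go to Operator P, those right go to Operator Q.
  N5 at 7 (w=40) → Operator P
  N7 at 17 (w=2) → Operator Q
  N1 at 19 (w=350) → Operator Q
  N8 at 24 (w=6) → Operator Q
  N6 at 34 (w=100) → Operator Q
  N3 at 40 (w=90) → Operator Q
  N4 at 44 (w=300) → Operator Q
  N2 at 48 (w=90) → Operator Q
Operator P captures 40; Operator Q captures 938.

40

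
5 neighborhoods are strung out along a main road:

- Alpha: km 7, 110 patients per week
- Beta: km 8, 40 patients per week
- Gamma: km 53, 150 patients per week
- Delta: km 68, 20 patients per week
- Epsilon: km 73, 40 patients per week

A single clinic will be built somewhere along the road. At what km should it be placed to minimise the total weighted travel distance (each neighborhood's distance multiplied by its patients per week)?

x = 53

For a sum of weighted absolute distances on a line, the optimum is the weighted median (not the mean). Total weight W = 360; half-weight = 180.
Sort by position and accumulate weight:
  km 7 (Alpha, w=110) → cum 110
  km 8 (Beta, w=40) → cum 150
  km 53 (Gamma, w=150) → cum 300  ≥ 180 → median here
  km 68 (Delta, w=20) → cum 320
  km 73 (Epsilon, w=40) → cum 360
Optimal location: km 53.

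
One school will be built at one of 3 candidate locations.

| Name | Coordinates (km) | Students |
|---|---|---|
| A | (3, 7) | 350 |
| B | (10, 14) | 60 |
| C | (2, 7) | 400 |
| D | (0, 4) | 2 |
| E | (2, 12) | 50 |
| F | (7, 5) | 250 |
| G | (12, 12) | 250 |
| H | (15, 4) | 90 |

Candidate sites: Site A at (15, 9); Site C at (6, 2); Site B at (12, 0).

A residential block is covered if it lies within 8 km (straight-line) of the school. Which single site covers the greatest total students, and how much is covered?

Site C, covering 1002

Coverage radius r = 8 km; a point is covered iff (Δx)²+(Δy)² ≤ 8² = 64.
  Site A (15, 9): covers {B, G, H} → 400
  Site C (6, 2): covers {A, C, D, F} → 1002
  Site B (12, 0): covers {F, H} → 340
Maximum coverage at Site C: 1002 students.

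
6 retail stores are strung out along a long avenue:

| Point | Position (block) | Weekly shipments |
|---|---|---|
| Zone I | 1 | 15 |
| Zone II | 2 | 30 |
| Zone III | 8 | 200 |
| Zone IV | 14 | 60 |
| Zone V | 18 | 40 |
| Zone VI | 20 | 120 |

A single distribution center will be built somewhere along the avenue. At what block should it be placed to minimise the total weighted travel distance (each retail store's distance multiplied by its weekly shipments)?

For a sum of weighted absolute distances on a line, the optimum is the weighted median (not the mean). Total weight W = 465; half-weight = 232.5.
Sort by position and accumulate weight:
  block 1 (Zone I, w=15) → cum 15
  block 2 (Zone II, w=30) → cum 45
  block 8 (Zone III, w=200) → cum 245  ≥ 232.5 → median here
  block 14 (Zone IV, w=60) → cum 305
  block 18 (Zone V, w=40) → cum 345
  block 20 (Zone VI, w=120) → cum 465
Optimal location: block 8.

x = 8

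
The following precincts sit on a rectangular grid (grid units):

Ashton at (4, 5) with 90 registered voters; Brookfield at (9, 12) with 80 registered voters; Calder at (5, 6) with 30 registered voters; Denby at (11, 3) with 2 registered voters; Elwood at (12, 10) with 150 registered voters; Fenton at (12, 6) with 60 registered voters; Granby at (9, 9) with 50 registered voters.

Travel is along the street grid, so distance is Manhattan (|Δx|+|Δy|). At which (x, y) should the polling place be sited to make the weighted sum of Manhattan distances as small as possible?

Manhattan distance separates: Σwᵢ(|x−xᵢ|+|y−yᵢ|) = Σwᵢ|x−xᵢ| + Σwᵢ|y−yᵢ|, so x and y are optimised independently as 1-D weighted medians.
Total weight W = 462; half = 231.
x-coordinate, sorted with cumulative weight:
  x=4 (Ashton, w=90) cum 90
  x=5 (Calder, w=30) cum 120
  x=9 (Brookfield, w=80) cum 200
  x=9 (Granby, w=50) cum 250  ← median
  x=11 (Denby, w=2) cum 252
  x=12 (Elwood, w=150) cum 402
  x=12 (Fenton, w=60) cum 462
⇒ x* = 9
y-coordinate, sorted with cumulative weight:
  y=3 (Denby, w=2) cum 2
  y=5 (Ashton, w=90) cum 92
  y=6 (Calder, w=30) cum 122
  y=6 (Fenton, w=60) cum 182
  y=9 (Granby, w=50) cum 232  ← median
  y=10 (Elwood, w=150) cum 382
  y=12 (Brookfield, w=80) cum 462
⇒ y* = 9

(9, 9)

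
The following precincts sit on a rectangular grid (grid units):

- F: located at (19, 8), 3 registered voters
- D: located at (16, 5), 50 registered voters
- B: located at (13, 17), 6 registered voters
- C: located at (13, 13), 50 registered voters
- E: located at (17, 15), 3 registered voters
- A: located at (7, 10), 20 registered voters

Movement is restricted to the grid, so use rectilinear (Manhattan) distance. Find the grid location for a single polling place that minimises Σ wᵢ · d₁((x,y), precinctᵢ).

Manhattan distance separates: Σwᵢ(|x−xᵢ|+|y−yᵢ|) = Σwᵢ|x−xᵢ| + Σwᵢ|y−yᵢ|, so x and y are optimised independently as 1-D weighted medians.
Total weight W = 132; half = 66.
x-coordinate, sorted with cumulative weight:
  x=7 (A, w=20) cum 20
  x=13 (B, w=6) cum 26
  x=13 (C, w=50) cum 76  ← median
  x=16 (D, w=50) cum 126
  x=17 (E, w=3) cum 129
  x=19 (F, w=3) cum 132
⇒ x* = 13
y-coordinate, sorted with cumulative weight:
  y=5 (D, w=50) cum 50
  y=8 (F, w=3) cum 53
  y=10 (A, w=20) cum 73  ← median
  y=13 (C, w=50) cum 123
  y=15 (E, w=3) cum 126
  y=17 (B, w=6) cum 132
⇒ y* = 10

(13, 10)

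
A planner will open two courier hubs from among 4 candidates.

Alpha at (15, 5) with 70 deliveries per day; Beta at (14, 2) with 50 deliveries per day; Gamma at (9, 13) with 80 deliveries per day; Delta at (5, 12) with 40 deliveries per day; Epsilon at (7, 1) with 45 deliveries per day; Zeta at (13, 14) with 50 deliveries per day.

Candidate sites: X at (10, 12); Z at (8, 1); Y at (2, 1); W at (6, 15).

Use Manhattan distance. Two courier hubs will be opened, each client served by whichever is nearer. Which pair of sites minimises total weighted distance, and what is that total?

Evaluate every pair (each demand assigned to the nearer of the two):
  {X, Z}: total = 1775
  {Z, W}: total = 2125
  {X, Y}: total = 2325
  {X, W}: total = 2740
  {Y, W}: total = 3025
  {Z, Y}: total = 3665
Best pair: {X, Z} with total 1775.

{X, Z}, total 1775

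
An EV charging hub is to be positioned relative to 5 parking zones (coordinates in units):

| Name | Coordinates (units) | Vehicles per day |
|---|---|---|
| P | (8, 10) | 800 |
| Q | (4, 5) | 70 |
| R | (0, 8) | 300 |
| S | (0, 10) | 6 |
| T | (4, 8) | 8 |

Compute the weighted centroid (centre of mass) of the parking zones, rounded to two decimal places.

(5.67, 9.18)

The minimiser of Σwᵢ‖p−pᵢ‖² is the weighted centroid p* = (Σwᵢpᵢ)/(Σwᵢ).
Σwᵢ = 1184.
Σwᵢxᵢ = 800·8 + 70·4 + 300·0 + 6·0 + 8·4 = 6712.
Σwᵢyᵢ = 800·10 + 70·5 + 300·8 + 6·10 + 8·8 = 10874.
x* = 6712/1184 = 5.67, y* = 10874/1184 = 9.18.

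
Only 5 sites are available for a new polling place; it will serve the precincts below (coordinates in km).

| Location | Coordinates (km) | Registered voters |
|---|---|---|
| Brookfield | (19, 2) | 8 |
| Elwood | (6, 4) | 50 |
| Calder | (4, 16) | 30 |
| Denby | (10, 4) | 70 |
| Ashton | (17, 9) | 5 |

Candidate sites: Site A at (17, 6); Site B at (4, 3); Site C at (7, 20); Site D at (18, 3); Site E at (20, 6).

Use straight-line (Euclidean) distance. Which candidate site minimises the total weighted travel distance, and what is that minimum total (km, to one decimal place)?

Site B, total 1119.5 km

Total weighted distance at each candidate:
  Site A (17, 6): total = 1611.4
  Site B (4, 3): total = 1119.5
  Site C (7, 20): total = 2338.5
  Site D (18, 3): total = 1781.3
  Site E (20, 6): total = 2041.2
Minimum is at Site B with total 1119.5 km.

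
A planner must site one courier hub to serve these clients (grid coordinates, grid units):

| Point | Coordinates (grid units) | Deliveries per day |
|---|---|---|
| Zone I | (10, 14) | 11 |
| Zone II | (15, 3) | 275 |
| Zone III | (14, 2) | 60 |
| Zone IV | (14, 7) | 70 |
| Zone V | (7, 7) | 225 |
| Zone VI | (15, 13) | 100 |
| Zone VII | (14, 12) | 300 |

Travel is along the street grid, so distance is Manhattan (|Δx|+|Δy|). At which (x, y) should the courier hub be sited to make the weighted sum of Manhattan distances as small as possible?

(14, 7)

Manhattan distance separates: Σwᵢ(|x−xᵢ|+|y−yᵢ|) = Σwᵢ|x−xᵢ| + Σwᵢ|y−yᵢ|, so x and y are optimised independently as 1-D weighted medians.
Total weight W = 1041; half = 520.5.
x-coordinate, sorted with cumulative weight:
  x=7 (Zone V, w=225) cum 225
  x=10 (Zone I, w=11) cum 236
  x=14 (Zone III, w=60) cum 296
  x=14 (Zone IV, w=70) cum 366
  x=14 (Zone VII, w=300) cum 666  ← median
  x=15 (Zone II, w=275) cum 941
  x=15 (Zone VI, w=100) cum 1041
⇒ x* = 14
y-coordinate, sorted with cumulative weight:
  y=2 (Zone III, w=60) cum 60
  y=3 (Zone II, w=275) cum 335
  y=7 (Zone IV, w=70) cum 405
  y=7 (Zone V, w=225) cum 630  ← median
  y=12 (Zone VII, w=300) cum 930
  y=13 (Zone VI, w=100) cum 1030
  y=14 (Zone I, w=11) cum 1041
⇒ y* = 7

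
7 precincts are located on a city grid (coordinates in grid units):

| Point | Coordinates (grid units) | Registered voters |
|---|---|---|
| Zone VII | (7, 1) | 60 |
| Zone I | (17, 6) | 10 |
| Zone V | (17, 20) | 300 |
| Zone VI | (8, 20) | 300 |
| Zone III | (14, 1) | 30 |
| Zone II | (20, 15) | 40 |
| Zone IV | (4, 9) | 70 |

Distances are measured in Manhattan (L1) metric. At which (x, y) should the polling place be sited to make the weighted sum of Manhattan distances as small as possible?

Manhattan distance separates: Σwᵢ(|x−xᵢ|+|y−yᵢ|) = Σwᵢ|x−xᵢ| + Σwᵢ|y−yᵢ|, so x and y are optimised independently as 1-D weighted medians.
Total weight W = 810; half = 405.
x-coordinate, sorted with cumulative weight:
  x=4 (Zone IV, w=70) cum 70
  x=7 (Zone VII, w=60) cum 130
  x=8 (Zone VI, w=300) cum 430  ← median
  x=14 (Zone III, w=30) cum 460
  x=17 (Zone I, w=10) cum 470
  x=17 (Zone V, w=300) cum 770
  x=20 (Zone II, w=40) cum 810
⇒ x* = 8
y-coordinate, sorted with cumulative weight:
  y=1 (Zone VII, w=60) cum 60
  y=1 (Zone III, w=30) cum 90
  y=6 (Zone I, w=10) cum 100
  y=9 (Zone IV, w=70) cum 170
  y=15 (Zone II, w=40) cum 210
  y=20 (Zone V, w=300) cum 510  ← median
  y=20 (Zone VI, w=300) cum 810
⇒ y* = 20

(8, 20)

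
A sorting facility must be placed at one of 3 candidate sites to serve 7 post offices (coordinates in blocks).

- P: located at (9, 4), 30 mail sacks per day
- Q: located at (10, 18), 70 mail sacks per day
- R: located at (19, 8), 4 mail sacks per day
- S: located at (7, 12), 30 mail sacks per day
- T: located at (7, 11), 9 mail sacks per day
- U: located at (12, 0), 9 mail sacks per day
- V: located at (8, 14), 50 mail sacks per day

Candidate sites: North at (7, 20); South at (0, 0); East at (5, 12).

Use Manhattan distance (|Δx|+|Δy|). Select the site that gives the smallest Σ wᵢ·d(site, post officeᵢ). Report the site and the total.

Total weighted distance at each candidate:
  North (7, 20): total = 1882
  South (0, 0): total = 4398
  East (5, 12): total = 1710
Minimum is at East with total 1710 blocks.

East, total 1710 blocks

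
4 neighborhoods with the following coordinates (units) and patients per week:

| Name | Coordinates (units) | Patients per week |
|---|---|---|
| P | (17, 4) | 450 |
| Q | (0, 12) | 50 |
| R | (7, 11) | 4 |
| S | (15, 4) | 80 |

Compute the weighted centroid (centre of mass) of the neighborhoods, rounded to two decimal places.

The minimiser of Σwᵢ‖p−pᵢ‖² is the weighted centroid p* = (Σwᵢpᵢ)/(Σwᵢ).
Σwᵢ = 584.
Σwᵢxᵢ = 450·17 + 50·0 + 4·7 + 80·15 = 8878.
Σwᵢyᵢ = 450·4 + 50·12 + 4·11 + 80·4 = 2764.
x* = 8878/584 = 15.20, y* = 2764/584 = 4.73.

(15.20, 4.73)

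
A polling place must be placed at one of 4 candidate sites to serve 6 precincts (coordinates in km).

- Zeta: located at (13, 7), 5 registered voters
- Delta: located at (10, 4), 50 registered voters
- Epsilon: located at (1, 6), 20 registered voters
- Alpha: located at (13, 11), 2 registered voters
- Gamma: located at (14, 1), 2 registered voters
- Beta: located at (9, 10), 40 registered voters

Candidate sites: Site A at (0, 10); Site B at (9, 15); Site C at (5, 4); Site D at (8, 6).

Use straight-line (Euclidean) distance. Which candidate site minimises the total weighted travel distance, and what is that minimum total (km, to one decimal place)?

Total weighted distance at each candidate:
  Site A (0, 10): total = 1151.6
  Site B (9, 15): total = 1078.9
  Site C (5, 4): total = 710.8
  Site D (8, 6): total = 501.6
Minimum is at Site D with total 501.6 km.

Site D, total 501.6 km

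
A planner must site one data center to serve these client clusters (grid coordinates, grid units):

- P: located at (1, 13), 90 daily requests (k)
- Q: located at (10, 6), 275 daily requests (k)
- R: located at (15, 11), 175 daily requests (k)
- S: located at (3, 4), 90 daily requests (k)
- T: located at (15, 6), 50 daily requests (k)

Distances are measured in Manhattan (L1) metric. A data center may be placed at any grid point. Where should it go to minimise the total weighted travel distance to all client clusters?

(10, 6)

Manhattan distance separates: Σwᵢ(|x−xᵢ|+|y−yᵢ|) = Σwᵢ|x−xᵢ| + Σwᵢ|y−yᵢ|, so x and y are optimised independently as 1-D weighted medians.
Total weight W = 680; half = 340.
x-coordinate, sorted with cumulative weight:
  x=1 (P, w=90) cum 90
  x=3 (S, w=90) cum 180
  x=10 (Q, w=275) cum 455  ← median
  x=15 (R, w=175) cum 630
  x=15 (T, w=50) cum 680
⇒ x* = 10
y-coordinate, sorted with cumulative weight:
  y=4 (S, w=90) cum 90
  y=6 (Q, w=275) cum 365  ← median
  y=6 (T, w=50) cum 415
  y=11 (R, w=175) cum 590
  y=13 (P, w=90) cum 680
⇒ y* = 6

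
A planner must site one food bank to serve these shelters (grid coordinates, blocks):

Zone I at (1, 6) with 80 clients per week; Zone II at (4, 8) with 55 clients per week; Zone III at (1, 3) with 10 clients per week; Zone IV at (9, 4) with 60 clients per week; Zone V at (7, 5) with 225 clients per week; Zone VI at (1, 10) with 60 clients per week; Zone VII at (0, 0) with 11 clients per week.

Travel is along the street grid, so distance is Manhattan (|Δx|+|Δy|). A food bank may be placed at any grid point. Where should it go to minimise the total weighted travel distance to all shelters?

(7, 5)

Manhattan distance separates: Σwᵢ(|x−xᵢ|+|y−yᵢ|) = Σwᵢ|x−xᵢ| + Σwᵢ|y−yᵢ|, so x and y are optimised independently as 1-D weighted medians.
Total weight W = 501; half = 250.5.
x-coordinate, sorted with cumulative weight:
  x=0 (Zone VII, w=11) cum 11
  x=1 (Zone I, w=80) cum 91
  x=1 (Zone III, w=10) cum 101
  x=1 (Zone VI, w=60) cum 161
  x=4 (Zone II, w=55) cum 216
  x=7 (Zone V, w=225) cum 441  ← median
  x=9 (Zone IV, w=60) cum 501
⇒ x* = 7
y-coordinate, sorted with cumulative weight:
  y=0 (Zone VII, w=11) cum 11
  y=3 (Zone III, w=10) cum 21
  y=4 (Zone IV, w=60) cum 81
  y=5 (Zone V, w=225) cum 306  ← median
  y=6 (Zone I, w=80) cum 386
  y=8 (Zone II, w=55) cum 441
  y=10 (Zone VI, w=60) cum 501
⇒ y* = 5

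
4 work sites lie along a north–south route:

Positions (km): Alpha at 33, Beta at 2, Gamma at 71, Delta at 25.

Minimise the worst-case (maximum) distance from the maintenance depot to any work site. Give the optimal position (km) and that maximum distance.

location 36.5, max distance 34.5

The 1-center on a line is the midpoint of the two extreme points: leftmost at 2, rightmost at 71.
Optimal location = (2 + 71)/2 = 36.5; maximum distance = (71 − 2)/2 = 34.5.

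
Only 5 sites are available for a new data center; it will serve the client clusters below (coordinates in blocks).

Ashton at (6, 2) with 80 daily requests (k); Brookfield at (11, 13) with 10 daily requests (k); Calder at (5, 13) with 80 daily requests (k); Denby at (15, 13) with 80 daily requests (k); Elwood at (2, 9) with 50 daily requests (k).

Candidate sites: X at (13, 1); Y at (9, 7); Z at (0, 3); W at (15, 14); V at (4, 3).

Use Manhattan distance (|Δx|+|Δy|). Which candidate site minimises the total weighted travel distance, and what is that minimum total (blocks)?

Y, total 2930 blocks

Total weighted distance at each candidate:
  X (13, 1): total = 4450
  Y (9, 7): total = 2930
  Z (0, 3): total = 4370
  W (15, 14): total = 3590
  V (4, 3): total = 3370
Minimum is at Y with total 2930 blocks.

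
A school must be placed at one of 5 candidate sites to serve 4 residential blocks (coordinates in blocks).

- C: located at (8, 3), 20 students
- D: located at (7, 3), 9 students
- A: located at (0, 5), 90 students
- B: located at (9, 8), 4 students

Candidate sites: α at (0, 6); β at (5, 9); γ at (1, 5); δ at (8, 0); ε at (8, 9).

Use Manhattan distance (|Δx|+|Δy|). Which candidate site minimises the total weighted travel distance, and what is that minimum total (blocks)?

Total weighted distance at each candidate:
  α (0, 6): total = 444
  β (5, 9): total = 1082
  γ (1, 5): total = 386
  δ (8, 0): total = 1302
  ε (8, 9): total = 1271
Minimum is at γ with total 386 blocks.

γ, total 386 blocks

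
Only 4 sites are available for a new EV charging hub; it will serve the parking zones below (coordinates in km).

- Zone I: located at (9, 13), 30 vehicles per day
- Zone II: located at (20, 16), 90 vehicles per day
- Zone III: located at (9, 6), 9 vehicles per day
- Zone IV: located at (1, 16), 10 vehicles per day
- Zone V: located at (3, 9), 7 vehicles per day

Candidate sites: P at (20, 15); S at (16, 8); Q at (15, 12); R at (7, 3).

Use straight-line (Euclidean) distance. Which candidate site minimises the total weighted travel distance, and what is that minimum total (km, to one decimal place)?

Total weighted distance at each candidate:
  P (20, 15): total = 869.8
  S (16, 8): total = 1389.8
  Q (15, 12): total = 1067.3
  R (7, 3): total = 2186.7
Minimum is at P with total 869.8 km.

P, total 869.8 km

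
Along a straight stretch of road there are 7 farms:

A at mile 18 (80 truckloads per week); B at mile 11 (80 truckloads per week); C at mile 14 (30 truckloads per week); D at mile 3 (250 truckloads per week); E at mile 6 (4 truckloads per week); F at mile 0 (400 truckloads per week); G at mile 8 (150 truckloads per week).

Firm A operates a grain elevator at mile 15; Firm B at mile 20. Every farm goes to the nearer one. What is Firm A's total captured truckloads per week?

The indifferent point is the midpoint (15+20)/2 = 17.5; farms left of it (closer to Firm A at 15) go to Firm A, those right go to Firm B.
  F at 0 (w=400) → Firm A
  D at 3 (w=250) → Firm A
  E at 6 (w=4) → Firm A
  G at 8 (w=150) → Firm A
  B at 11 (w=80) → Firm A
  C at 14 (w=30) → Firm A
  A at 18 (w=80) → Firm B
Firm A captures 914; Firm B captures 80.

914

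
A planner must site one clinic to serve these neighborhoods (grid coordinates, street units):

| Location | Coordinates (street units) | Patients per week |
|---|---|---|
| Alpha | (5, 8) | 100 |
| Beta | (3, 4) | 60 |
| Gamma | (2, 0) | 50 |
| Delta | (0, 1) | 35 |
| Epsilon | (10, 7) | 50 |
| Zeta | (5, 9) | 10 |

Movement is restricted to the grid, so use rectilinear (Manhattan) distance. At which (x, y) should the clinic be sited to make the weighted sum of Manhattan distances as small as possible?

Manhattan distance separates: Σwᵢ(|x−xᵢ|+|y−yᵢ|) = Σwᵢ|x−xᵢ| + Σwᵢ|y−yᵢ|, so x and y are optimised independently as 1-D weighted medians.
Total weight W = 305; half = 152.5.
x-coordinate, sorted with cumulative weight:
  x=0 (Delta, w=35) cum 35
  x=2 (Gamma, w=50) cum 85
  x=3 (Beta, w=60) cum 145
  x=5 (Alpha, w=100) cum 245  ← median
  x=5 (Zeta, w=10) cum 255
  x=10 (Epsilon, w=50) cum 305
⇒ x* = 5
y-coordinate, sorted with cumulative weight:
  y=0 (Gamma, w=50) cum 50
  y=1 (Delta, w=35) cum 85
  y=4 (Beta, w=60) cum 145
  y=7 (Epsilon, w=50) cum 195  ← median
  y=8 (Alpha, w=100) cum 295
  y=9 (Zeta, w=10) cum 305
⇒ y* = 7

(5, 7)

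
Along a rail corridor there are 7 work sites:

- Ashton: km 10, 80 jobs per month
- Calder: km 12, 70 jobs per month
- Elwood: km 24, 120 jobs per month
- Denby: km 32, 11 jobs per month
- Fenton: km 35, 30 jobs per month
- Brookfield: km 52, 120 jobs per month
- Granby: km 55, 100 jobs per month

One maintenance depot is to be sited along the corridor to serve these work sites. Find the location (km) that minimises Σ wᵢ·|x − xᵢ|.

x = 24

For a sum of weighted absolute distances on a line, the optimum is the weighted median (not the mean). Total weight W = 531; half-weight = 265.5.
Sort by position and accumulate weight:
  km 10 (Ashton, w=80) → cum 80
  km 12 (Calder, w=70) → cum 150
  km 24 (Elwood, w=120) → cum 270  ≥ 265.5 → median here
  km 32 (Denby, w=11) → cum 281
  km 35 (Fenton, w=30) → cum 311
  km 52 (Brookfield, w=120) → cum 431
  km 55 (Granby, w=100) → cum 531
Optimal location: km 24.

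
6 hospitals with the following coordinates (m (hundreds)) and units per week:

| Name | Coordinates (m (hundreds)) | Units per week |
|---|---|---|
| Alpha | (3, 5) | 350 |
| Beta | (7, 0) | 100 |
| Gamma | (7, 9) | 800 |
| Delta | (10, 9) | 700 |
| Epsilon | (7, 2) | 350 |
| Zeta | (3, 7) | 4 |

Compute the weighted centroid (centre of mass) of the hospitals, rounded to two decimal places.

The minimiser of Σwᵢ‖p−pᵢ‖² is the weighted centroid p* = (Σwᵢpᵢ)/(Σwᵢ).
Σwᵢ = 2304.
Σwᵢxᵢ = 350·3 + 100·7 + 800·7 + 700·10 + 350·7 + 4·3 = 16812.
Σwᵢyᵢ = 350·5 + 100·0 + 800·9 + 700·9 + 350·2 + 4·7 = 15978.
x* = 16812/2304 = 7.30, y* = 15978/2304 = 6.93.

(7.30, 6.93)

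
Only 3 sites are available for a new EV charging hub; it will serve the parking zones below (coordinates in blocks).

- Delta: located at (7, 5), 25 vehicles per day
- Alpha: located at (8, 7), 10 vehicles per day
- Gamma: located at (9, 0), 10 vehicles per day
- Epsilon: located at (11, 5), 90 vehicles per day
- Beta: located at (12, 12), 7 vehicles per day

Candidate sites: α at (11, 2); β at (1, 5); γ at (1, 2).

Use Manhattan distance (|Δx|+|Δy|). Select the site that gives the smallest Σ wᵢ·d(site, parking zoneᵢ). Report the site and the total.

α, total 642 blocks

Total weighted distance at each candidate:
  α (11, 2): total = 642
  β (1, 5): total = 1396
  γ (1, 2): total = 1762
Minimum is at α with total 642 blocks.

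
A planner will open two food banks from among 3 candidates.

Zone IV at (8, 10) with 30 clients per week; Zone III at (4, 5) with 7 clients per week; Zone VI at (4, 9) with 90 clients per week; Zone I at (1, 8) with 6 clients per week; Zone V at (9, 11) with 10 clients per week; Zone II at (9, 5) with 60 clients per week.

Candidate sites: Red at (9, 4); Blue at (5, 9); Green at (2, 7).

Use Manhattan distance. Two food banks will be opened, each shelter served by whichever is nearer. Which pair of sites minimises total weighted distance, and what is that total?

Evaluate every pair (each demand assigned to the nearer of the two):
  {Red, Blue}: total = 395
  {Red, Green}: total = 740
  {Blue, Green}: total = 790
Best pair: {Red, Blue} with total 395.

{Red, Blue}, total 395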